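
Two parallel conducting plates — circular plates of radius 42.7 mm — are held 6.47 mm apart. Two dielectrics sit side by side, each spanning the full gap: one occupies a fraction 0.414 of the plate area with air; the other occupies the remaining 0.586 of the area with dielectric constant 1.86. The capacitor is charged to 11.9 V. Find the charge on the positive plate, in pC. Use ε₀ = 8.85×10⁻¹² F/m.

A = π(42.7 mm)² = 5.73×10⁻³ m².
Side-by-side slabs ⇒ two capacitors in parallel, each spanning the full gap.
C₁ = κ₁ε₀A₁/d = 1.00 × 8.85×10⁻¹² × 2.37×10⁻³ / 6.47×10⁻³ = 3.24×10⁻¹² F.
C₂ = κ₂ε₀A₂/d = 1.86 × 8.85×10⁻¹² × 3.36×10⁻³ / 6.47×10⁻³ = 8.54×10⁻¹² F.
C = C₁ + C₂ = 1.18×10⁻¹¹ F.
Q = CV = 1.18×10⁻¹¹ × 11.9 = 1.40×10⁻¹⁰ C.

Q ≈ 140 pC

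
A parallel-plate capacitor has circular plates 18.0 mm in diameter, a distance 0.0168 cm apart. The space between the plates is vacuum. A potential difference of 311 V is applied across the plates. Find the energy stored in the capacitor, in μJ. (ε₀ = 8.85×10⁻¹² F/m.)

0.648 μJ

A = π(18.0/2 mm)² = 2.54×10⁻⁴ m².
C = ε₀A/d = 8.85×10⁻¹² × 2.54×10⁻⁴ / 1.68×10⁻⁴ = 1.34×10⁻¹¹ F.
U = ½CV² = ½ × 1.34×10⁻¹¹ × (311)² = 6.48×10⁻⁷ J.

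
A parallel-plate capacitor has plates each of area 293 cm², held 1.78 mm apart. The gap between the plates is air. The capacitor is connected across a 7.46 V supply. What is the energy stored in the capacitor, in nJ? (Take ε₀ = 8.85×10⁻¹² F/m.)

U ≈ 4.05 nJ

A = 293 cm² = 2.93×10⁻² m².
C = ε₀A/d = 8.85×10⁻¹² × 2.93×10⁻² / 1.78×10⁻³ = 1.46×10⁻¹⁰ F.
U = ½CV² = ½ × 1.46×10⁻¹⁰ × (7.46)² = 4.05×10⁻⁹ J.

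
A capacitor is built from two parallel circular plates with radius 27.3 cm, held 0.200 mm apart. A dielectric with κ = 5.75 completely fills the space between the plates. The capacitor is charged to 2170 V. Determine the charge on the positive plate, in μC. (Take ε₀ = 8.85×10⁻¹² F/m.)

129 μC

A = π(27.3 cm)² = 0.234 m².
C = κε₀A/d = 5.75 × 8.85×10⁻¹² × 0.234 / 2.00×10⁻⁴ = 5.96×10⁻⁸ F.
Q = CV = 5.96×10⁻⁸ × 2170 = 1.29×10⁻⁴ C.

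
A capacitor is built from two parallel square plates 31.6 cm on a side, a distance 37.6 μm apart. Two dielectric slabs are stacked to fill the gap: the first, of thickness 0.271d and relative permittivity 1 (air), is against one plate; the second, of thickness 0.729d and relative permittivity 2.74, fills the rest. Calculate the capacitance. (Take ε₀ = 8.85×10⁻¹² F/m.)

C ≈ 43.8 nF

A = (31.6 cm)² = 9.99×10⁻² m².
Stacked slabs ⇒ two capacitors in series, each with the full plate area.
C₁ = κ₁ε₀A/d₁ = 1.00 × 8.85×10⁻¹² × 9.99×10⁻² / 1.02×10⁻⁵ = 8.67×10⁻⁸ F.
C₂ = κ₂ε₀A/d₂ = 2.74 × 8.85×10⁻¹² × 9.99×10⁻² / 2.74×10⁻⁵ = 8.83×10⁻⁸ F.
C = (1/C₁ + 1/C₂)⁻¹ = 4.38×10⁻⁸ F.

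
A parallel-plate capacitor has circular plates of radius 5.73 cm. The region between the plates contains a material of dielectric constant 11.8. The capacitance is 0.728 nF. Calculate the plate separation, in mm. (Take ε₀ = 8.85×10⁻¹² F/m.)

d ≈ 1.48 mm

A = π(5.73 cm)² = 1.03×10⁻² m².
d = κε₀A/C = 11.8 × 8.85×10⁻¹² × 1.03×10⁻² / 7.28×10⁻¹⁰ = 1.48×10⁻³ m.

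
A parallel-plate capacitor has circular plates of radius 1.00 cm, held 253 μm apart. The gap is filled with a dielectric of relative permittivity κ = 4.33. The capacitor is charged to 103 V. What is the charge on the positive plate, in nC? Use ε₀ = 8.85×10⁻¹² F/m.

Q ≈ 4.90 nC

A = π(1.00 cm)² = 3.14×10⁻⁴ m².
C = κε₀A/d = 4.33 × 8.85×10⁻¹² × 3.14×10⁻⁴ / 2.53×10⁻⁴ = 4.76×10⁻¹¹ F.
Q = CV = 4.76×10⁻¹¹ × 103 = 4.90×10⁻⁹ C.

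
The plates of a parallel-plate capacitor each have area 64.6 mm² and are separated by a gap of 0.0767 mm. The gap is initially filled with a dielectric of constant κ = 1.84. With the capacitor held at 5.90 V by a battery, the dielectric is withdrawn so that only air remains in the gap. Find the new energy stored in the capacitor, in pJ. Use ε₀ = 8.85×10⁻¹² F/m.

130 pJ

A = 64.6 mm² = 6.46×10⁻⁵ m².
Initially C₁ = κε₀A/d = 1.84 × 8.85×10⁻¹² × 6.46×10⁻⁵ / 7.67×10⁻⁵ = 1.37×10⁻¹¹ F.
U₁ = 2.39×10⁻¹⁰ J.
Battery connected ⇒ V is held fixed. C₂ = 0.543 C₁ and U = ½CV², so U₂/U₁ = C₂/C₁ = 0.543.
U₂ = 0.543 × 2.39×10⁻¹⁰ = 1.30×10⁻¹⁰ J.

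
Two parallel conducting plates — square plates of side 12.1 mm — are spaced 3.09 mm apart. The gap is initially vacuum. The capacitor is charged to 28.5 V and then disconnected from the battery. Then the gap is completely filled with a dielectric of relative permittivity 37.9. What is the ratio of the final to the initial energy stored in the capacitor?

U₂/U₁ ≈ 0.0264

Isolated ⇒ Q is held fixed.
C₂ = 37.9 C₁ and U = Q²/(2C), so U₂/U₁ = C₁/C₂ = 0.0264.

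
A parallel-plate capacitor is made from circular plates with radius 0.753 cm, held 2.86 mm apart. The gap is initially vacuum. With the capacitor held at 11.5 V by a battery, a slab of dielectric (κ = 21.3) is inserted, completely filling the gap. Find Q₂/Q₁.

Q₂/Q₁ ≈ 21.3

Battery connected ⇒ V is held fixed.
C₂ = 21.3 C₁ and Q = CV, so Q₂/Q₁ = C₂/C₁ = 21.3.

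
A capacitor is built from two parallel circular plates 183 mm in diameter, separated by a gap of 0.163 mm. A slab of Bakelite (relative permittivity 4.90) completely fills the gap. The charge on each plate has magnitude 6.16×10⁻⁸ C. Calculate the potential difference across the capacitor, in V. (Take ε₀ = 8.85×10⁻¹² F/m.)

A = π(183/2 mm)² = 2.63×10⁻² m².
C = κε₀A/d = 4.90 × 8.85×10⁻¹² × 2.63×10⁻² / 1.63×10⁻⁴ = 7.00×10⁻⁹ F.
V = Q/C = 6.16×10⁻⁸ / 7.00×10⁻⁹ = 8.80 V.

V ≈ 8.80 V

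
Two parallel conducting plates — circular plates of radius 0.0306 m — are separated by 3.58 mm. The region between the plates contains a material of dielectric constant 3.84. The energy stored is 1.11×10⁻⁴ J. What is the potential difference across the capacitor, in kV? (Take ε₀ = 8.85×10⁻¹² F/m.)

V ≈ 2.82 kV

A = π(0.0306 m)² = 2.94×10⁻³ m².
C = κε₀A/d = 3.84 × 8.85×10⁻¹² × 2.94×10⁻³ / 3.58×10⁻³ = 2.79×10⁻¹¹ F.
V = √(2U/C) = √(2 × 1.11×10⁻⁴ / 2.79×10⁻¹¹) = 2.82×10³ V.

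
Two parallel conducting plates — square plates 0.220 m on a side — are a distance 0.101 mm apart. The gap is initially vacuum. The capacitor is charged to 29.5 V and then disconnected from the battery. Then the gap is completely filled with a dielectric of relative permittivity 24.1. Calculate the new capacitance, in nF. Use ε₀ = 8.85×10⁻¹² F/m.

102 nF

A = (0.220 m)² = 4.84×10⁻² m².
Initially C₁ = ε₀A/d = 8.85×10⁻¹² × 4.84×10⁻² / 1.01×10⁻⁴ = 4.24×10⁻⁹ F.
C = κε₀A/d scales with κ, so C₂/C₁ = κ = 24.1.
C₂ = 24.1 × 4.24×10⁻⁹ = 1.02×10⁻⁷ F.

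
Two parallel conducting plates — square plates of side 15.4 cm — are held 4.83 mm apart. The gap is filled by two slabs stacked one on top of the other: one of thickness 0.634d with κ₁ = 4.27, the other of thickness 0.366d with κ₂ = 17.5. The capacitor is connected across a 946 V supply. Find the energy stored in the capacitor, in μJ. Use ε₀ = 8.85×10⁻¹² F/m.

A = (15.4 cm)² = 2.37×10⁻² m².
Stacked slabs ⇒ two capacitors in series, each with the full plate area.
C₁ = κ₁ε₀A/d₁ = 4.27 × 8.85×10⁻¹² × 2.37×10⁻² / 3.06×10⁻³ = 2.93×10⁻¹⁰ F.
C₂ = κ₂ε₀A/d₂ = 17.5 × 8.85×10⁻¹² × 2.37×10⁻² / 1.77×10⁻³ = 2.08×10⁻⁹ F.
C = (1/C₁ + 1/C₂)⁻¹ = 2.57×10⁻¹⁰ F.
U = ½CV² = ½ × 2.57×10⁻¹⁰ × (946)² = 1.15×10⁻⁴ J.

U ≈ 115 μJ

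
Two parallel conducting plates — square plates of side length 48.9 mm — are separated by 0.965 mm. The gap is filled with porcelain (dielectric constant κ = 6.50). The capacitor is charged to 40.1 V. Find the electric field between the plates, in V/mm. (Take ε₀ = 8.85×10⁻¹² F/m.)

41.6 V/mm

E = V/d = 40.1 / 9.65×10⁻⁴ = 4.16×10⁴ V/m.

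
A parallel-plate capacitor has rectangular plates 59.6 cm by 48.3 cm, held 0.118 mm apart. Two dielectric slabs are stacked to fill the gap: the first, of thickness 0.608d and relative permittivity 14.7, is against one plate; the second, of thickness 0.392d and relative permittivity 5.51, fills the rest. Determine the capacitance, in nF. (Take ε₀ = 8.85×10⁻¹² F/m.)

A = 59.6 × 48.3 cm² = 0.288 m².
Stacked slabs ⇒ two capacitors in series, each with the full plate area.
C₁ = κ₁ε₀A/d₁ = 14.7 × 8.85×10⁻¹² × 0.288 / 7.17×10⁻⁵ = 5.22×10⁻⁷ F.
C₂ = κ₂ε₀A/d₂ = 5.51 × 8.85×10⁻¹² × 0.288 / 4.63×10⁻⁵ = 3.03×10⁻⁷ F.
C = (1/C₁ + 1/C₂)⁻¹ = 1.92×10⁻⁷ F.

C ≈ 192 nF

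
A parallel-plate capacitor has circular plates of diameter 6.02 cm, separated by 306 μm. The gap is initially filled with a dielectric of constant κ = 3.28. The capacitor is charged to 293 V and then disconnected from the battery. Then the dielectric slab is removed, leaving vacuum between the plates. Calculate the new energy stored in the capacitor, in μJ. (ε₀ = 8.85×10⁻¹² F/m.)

A = π(6.02/2 cm)² = 2.85×10⁻³ m².
Initially C₁ = κε₀A/d = 3.28 × 8.85×10⁻¹² × 2.85×10⁻³ / 3.06×10⁻⁴ = 2.70×10⁻¹⁰ F.
U₁ = 1.16×10⁻⁵ J.
Isolated ⇒ Q is held fixed. C₂ = 0.305 C₁ and U = Q²/(2C), so U₂/U₁ = C₁/C₂ = 3.28.
U₂ = 3.28 × 1.16×10⁻⁵ = 3.80×10⁻⁵ J.

U ≈ 38.0 μJ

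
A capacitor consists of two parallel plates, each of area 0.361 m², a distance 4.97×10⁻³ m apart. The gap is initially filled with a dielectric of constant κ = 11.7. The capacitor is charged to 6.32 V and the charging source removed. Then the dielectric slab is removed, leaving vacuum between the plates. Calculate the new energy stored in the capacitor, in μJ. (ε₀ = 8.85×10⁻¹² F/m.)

Initially C₁ = κε₀A/d = 11.7 × 8.85×10⁻¹² × 0.361 / 4.97×10⁻³ = 7.52×10⁻⁹ F.
U₁ = 1.50×10⁻⁷ J.
Isolated ⇒ Q is held fixed. C₂ = 0.0855 C₁ and U = Q²/(2C), so U₂/U₁ = C₁/C₂ = 11.7.
U₂ = 11.7 × 1.50×10⁻⁷ = 1.76×10⁻⁶ J.

U ≈ 1.76 μJ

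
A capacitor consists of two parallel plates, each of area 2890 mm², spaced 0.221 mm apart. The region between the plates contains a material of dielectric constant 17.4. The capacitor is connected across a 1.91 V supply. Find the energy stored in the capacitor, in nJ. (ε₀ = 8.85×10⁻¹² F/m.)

A = 2890 mm² = 2.89×10⁻³ m².
C = κε₀A/d = 17.4 × 8.85×10⁻¹² × 2.89×10⁻³ / 2.21×10⁻⁴ = 2.01×10⁻⁹ F.
U = ½CV² = ½ × 2.01×10⁻⁹ × (1.91)² = 3.67×10⁻⁹ J.

3.67 nJ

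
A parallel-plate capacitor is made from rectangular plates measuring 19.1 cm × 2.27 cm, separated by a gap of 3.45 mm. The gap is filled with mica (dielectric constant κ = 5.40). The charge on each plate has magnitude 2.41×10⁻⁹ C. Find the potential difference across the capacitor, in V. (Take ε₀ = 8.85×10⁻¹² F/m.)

V ≈ 40.1 V

A = 19.1 × 2.27 cm² = 4.34×10⁻³ m².
C = κε₀A/d = 5.40 × 8.85×10⁻¹² × 4.34×10⁻³ / 3.45×10⁻³ = 6.01×10⁻¹¹ F.
V = Q/C = 2.41×10⁻⁹ / 6.01×10⁻¹¹ = 40.1 V.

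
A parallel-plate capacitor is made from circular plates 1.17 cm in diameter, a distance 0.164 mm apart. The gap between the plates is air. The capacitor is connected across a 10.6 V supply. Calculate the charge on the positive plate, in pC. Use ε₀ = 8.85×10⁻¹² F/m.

61.5 pC

A = π(1.17/2 cm)² = 1.08×10⁻⁴ m².
C = ε₀A/d = 8.85×10⁻¹² × 1.08×10⁻⁴ / 1.64×10⁻⁴ = 5.80×10⁻¹² F.
Q = CV = 5.80×10⁻¹² × 10.6 = 6.15×10⁻¹¹ C.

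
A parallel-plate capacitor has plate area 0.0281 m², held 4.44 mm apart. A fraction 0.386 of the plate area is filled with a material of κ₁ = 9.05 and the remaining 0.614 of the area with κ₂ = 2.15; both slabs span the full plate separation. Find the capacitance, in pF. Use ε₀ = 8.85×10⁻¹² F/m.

Side-by-side slabs ⇒ two capacitors in parallel, each spanning the full gap.
C₁ = κ₁ε₀A₁/d = 9.05 × 8.85×10⁻¹² × 1.08×10⁻² / 4.44×10⁻³ = 1.96×10⁻¹⁰ F.
C₂ = κ₂ε₀A₂/d = 2.15 × 8.85×10⁻¹² × 1.73×10⁻² / 4.44×10⁻³ = 7.39×10⁻¹¹ F.
C = C₁ + C₂ = 2.70×10⁻¹⁰ F.

270 pF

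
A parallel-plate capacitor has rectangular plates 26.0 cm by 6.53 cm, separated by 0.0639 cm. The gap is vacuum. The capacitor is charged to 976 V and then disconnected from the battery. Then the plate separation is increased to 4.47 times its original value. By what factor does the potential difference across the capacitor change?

4.47

Isolated ⇒ Q is held fixed.
C₂ = 0.224 C₁ and V = Q/C, so V₂/V₁ = C₁/C₂ = 4.47.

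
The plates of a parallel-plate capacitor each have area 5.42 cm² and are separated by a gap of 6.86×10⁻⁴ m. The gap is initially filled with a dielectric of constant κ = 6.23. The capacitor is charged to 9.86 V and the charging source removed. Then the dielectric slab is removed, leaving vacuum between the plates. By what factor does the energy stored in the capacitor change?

Isolated ⇒ Q is held fixed.
C₂ = 0.161 C₁ and U = Q²/(2C), so U₂/U₁ = C₁/C₂ = 6.23.

6.23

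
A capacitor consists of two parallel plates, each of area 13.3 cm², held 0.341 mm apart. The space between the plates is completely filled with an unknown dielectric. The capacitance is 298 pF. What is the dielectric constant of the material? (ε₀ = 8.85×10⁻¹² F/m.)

A = 13.3 cm² = 1.33×10⁻³ m².
κ = Cd/(ε₀A) = 2.98×10⁻¹⁰ × 3.41×10⁻⁴ / (8.85×10⁻¹² × 1.33×10⁻³) = 8.63.

8.63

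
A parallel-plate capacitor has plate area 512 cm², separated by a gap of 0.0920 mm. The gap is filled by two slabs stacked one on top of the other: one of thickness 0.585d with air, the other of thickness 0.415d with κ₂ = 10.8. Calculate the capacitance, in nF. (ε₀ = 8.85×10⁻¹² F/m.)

A = 512 cm² = 5.12×10⁻² m².
Stacked slabs ⇒ two capacitors in series, each with the full plate area.
C₁ = κ₁ε₀A/d₁ = 1.00 × 8.85×10⁻¹² × 5.12×10⁻² / 5.38×10⁻⁵ = 8.42×10⁻⁹ F.
C₂ = κ₂ε₀A/d₂ = 10.8 × 8.85×10⁻¹² × 5.12×10⁻² / 3.82×10⁻⁵ = 1.28×10⁻⁷ F.
C = (1/C₁ + 1/C₂)⁻¹ = 7.90×10⁻⁹ F.

C ≈ 7.90 nF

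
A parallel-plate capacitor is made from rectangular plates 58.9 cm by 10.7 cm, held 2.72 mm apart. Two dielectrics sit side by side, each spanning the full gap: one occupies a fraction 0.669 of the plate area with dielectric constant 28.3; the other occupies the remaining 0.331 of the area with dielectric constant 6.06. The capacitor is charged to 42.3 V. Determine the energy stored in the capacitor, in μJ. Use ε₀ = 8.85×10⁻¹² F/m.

3.84 μJ

A = 58.9 × 10.7 cm² = 6.30×10⁻² m².
Side-by-side slabs ⇒ two capacitors in parallel, each spanning the full gap.
C₁ = κ₁ε₀A₁/d = 28.3 × 8.85×10⁻¹² × 4.22×10⁻² / 2.72×10⁻³ = 3.88×10⁻⁹ F.
C₂ = κ₂ε₀A₂/d = 6.06 × 8.85×10⁻¹² × 2.09×10⁻² / 2.72×10⁻³ = 4.11×10⁻¹⁰ F.
C = C₁ + C₂ = 4.29×10⁻⁹ F.
U = ½CV² = ½ × 4.29×10⁻⁹ × (42.3)² = 3.84×10⁻⁶ J.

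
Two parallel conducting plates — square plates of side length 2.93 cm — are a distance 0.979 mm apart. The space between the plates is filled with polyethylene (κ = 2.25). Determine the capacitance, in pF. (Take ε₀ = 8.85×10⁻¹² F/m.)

A = (2.93 cm)² = 8.58×10⁻⁴ m².
C = κε₀A/d = 2.25 × 8.85×10⁻¹² × 8.58×10⁻⁴ / 9.79×10⁻⁴ = 1.75×10⁻¹¹ F.

C ≈ 17.5 pF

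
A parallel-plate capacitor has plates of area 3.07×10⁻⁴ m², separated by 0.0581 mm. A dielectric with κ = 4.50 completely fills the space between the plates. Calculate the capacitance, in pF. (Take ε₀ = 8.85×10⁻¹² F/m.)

C = κε₀A/d = 4.50 × 8.85×10⁻¹² × 3.07×10⁻⁴ / 5.81×10⁻⁵ = 2.10×10⁻¹⁰ F.

210 pF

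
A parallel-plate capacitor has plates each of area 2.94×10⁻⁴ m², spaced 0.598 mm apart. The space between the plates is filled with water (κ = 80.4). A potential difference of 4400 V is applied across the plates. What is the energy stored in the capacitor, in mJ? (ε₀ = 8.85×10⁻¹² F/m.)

C = κε₀A/d = 80.4 × 8.85×10⁻¹² × 2.94×10⁻⁴ / 5.98×10⁻⁴ = 3.50×10⁻¹⁰ F.
U = ½CV² = ½ × 3.50×10⁻¹⁰ × (4400)² = 3.39×10⁻³ J.

3.39 mJ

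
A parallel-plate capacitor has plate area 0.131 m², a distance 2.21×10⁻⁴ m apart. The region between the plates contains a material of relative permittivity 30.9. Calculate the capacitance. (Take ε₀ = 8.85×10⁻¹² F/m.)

C ≈ 162 nF

C = κε₀A/d = 30.9 × 8.85×10⁻¹² × 0.131 / 2.21×10⁻⁴ = 1.62×10⁻⁷ F.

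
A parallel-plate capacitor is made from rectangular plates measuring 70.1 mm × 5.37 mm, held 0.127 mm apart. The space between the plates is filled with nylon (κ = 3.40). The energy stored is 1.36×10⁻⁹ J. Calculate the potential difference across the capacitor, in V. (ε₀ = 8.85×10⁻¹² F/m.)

5.52 V

A = 70.1 × 5.37 mm² = 3.76×10⁻⁴ m².
C = κε₀A/d = 3.40 × 8.85×10⁻¹² × 3.76×10⁻⁴ / 1.27×10⁻⁴ = 8.92×10⁻¹¹ F.
V = √(2U/C) = √(2 × 1.36×10⁻⁹ / 8.92×10⁻¹¹) = 5.52 V.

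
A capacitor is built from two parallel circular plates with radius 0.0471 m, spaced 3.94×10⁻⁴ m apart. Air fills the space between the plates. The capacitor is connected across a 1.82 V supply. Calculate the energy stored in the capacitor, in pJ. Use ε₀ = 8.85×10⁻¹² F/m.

A = π(0.0471 m)² = 6.97×10⁻³ m².
C = ε₀A/d = 8.85×10⁻¹² × 6.97×10⁻³ / 3.94×10⁻⁴ = 1.57×10⁻¹⁰ F.
U = ½CV² = ½ × 1.57×10⁻¹⁰ × (1.82)² = 2.59×10⁻¹⁰ J.

U ≈ 259 pJ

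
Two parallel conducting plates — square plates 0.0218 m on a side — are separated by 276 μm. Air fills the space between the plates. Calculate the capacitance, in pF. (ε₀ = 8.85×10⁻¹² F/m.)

C ≈ 15.2 pF

A = (0.0218 m)² = 4.75×10⁻⁴ m².
C = ε₀A/d = 8.85×10⁻¹² × 4.75×10⁻⁴ / 2.76×10⁻⁴ = 1.52×10⁻¹¹ F.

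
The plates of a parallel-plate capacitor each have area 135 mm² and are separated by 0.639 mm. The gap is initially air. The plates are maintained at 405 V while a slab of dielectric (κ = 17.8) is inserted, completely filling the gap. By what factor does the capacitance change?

C = κε₀A/d scales with κ, so C₂/C₁ = κ = 17.8.

C₂/C₁ ≈ 17.8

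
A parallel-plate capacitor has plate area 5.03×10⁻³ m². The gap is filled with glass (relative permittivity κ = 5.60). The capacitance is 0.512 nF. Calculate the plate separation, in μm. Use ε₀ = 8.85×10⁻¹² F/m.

487 μm

d = κε₀A/C = 5.60 × 8.85×10⁻¹² × 5.03×10⁻³ / 5.12×10⁻¹⁰ = 4.87×10⁻⁴ m.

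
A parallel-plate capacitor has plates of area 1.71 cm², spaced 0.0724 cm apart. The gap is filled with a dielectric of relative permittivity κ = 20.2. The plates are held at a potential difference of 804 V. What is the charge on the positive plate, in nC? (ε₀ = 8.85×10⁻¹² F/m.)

Q ≈ 33.9 nC

A = 1.71 cm² = 1.71×10⁻⁴ m².
C = κε₀A/d = 20.2 × 8.85×10⁻¹² × 1.71×10⁻⁴ / 7.24×10⁻⁴ = 4.22×10⁻¹¹ F.
Q = CV = 4.22×10⁻¹¹ × 804 = 3.39×10⁻⁸ C.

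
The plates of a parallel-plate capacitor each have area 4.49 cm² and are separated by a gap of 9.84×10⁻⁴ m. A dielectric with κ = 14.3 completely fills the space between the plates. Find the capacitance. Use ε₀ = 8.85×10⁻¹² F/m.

A = 4.49 cm² = 4.49×10⁻⁴ m².
C = κε₀A/d = 14.3 × 8.85×10⁻¹² × 4.49×10⁻⁴ / 9.84×10⁻⁴ = 5.77×10⁻¹¹ F.

57.7 pF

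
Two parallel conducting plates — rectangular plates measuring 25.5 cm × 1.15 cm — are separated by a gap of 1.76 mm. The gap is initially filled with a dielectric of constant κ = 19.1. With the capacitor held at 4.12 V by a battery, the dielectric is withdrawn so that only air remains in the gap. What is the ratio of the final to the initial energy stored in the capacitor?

Battery connected ⇒ V is held fixed.
C₂ = 0.0524 C₁ and U = ½CV², so U₂/U₁ = C₂/C₁ = 0.0524.

0.0524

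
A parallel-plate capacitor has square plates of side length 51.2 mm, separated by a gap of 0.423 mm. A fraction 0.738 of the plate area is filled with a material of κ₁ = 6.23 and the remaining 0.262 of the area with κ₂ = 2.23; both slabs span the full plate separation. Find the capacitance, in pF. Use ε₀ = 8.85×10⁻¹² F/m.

284 pF

A = (51.2 mm)² = 2.62×10⁻³ m².
Side-by-side slabs ⇒ two capacitors in parallel, each spanning the full gap.
C₁ = κ₁ε₀A₁/d = 6.23 × 8.85×10⁻¹² × 1.93×10⁻³ / 4.23×10⁻⁴ = 2.52×10⁻¹⁰ F.
C₂ = κ₂ε₀A₂/d = 2.23 × 8.85×10⁻¹² × 6.87×10⁻⁴ / 4.23×10⁻⁴ = 3.20×10⁻¹¹ F.
C = C₁ + C₂ = 2.84×10⁻¹⁰ F.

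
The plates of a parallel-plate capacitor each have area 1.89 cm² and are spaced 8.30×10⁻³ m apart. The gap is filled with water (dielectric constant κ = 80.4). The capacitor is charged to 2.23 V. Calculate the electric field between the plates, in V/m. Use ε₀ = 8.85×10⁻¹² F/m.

269 V/m

E = V/d = 2.23 / 8.30×10⁻³ = 2.69×10² V/m.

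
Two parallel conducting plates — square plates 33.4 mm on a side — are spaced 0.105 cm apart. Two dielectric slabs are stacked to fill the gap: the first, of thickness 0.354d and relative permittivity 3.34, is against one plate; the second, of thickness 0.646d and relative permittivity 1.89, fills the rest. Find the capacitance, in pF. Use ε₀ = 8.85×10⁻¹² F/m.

A = (33.4 mm)² = 1.12×10⁻³ m².
Stacked slabs ⇒ two capacitors in series, each with the full plate area.
C₁ = κ₁ε₀A/d₁ = 3.34 × 8.85×10⁻¹² × 1.12×10⁻³ / 3.72×10⁻⁴ = 8.87×10⁻¹¹ F.
C₂ = κ₂ε₀A/d₂ = 1.89 × 8.85×10⁻¹² × 1.12×10⁻³ / 6.78×10⁻⁴ = 2.75×10⁻¹¹ F.
C = (1/C₁ + 1/C₂)⁻¹ = 2.10×10⁻¹¹ F.

21.0 pF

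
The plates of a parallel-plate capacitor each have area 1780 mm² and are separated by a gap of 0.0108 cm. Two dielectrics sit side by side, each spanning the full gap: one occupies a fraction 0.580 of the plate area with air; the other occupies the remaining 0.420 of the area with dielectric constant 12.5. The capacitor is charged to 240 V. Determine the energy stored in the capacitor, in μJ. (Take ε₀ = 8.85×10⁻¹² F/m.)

A = 1780 mm² = 1.78×10⁻³ m².
Side-by-side slabs ⇒ two capacitors in parallel, each spanning the full gap.
C₁ = κ₁ε₀A₁/d = 1.00 × 8.85×10⁻¹² × 1.03×10⁻³ / 1.08×10⁻⁴ = 8.46×10⁻¹¹ F.
C₂ = κ₂ε₀A₂/d = 12.5 × 8.85×10⁻¹² × 7.48×10⁻⁴ / 1.08×10⁻⁴ = 7.66×10⁻¹⁰ F.
C = C₁ + C₂ = 8.50×10⁻¹⁰ F.
U = ½CV² = ½ × 8.50×10⁻¹⁰ × (240)² = 2.45×10⁻⁵ J.

24.5 μJ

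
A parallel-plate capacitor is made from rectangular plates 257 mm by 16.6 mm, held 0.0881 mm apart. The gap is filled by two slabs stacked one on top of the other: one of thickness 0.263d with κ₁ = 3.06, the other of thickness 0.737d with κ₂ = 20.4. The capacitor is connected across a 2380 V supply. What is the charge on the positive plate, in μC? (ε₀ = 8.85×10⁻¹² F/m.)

Q ≈ 8.36 μC

A = 257 × 16.6 mm² = 4.27×10⁻³ m².
Stacked slabs ⇒ two capacitors in series, each with the full plate area.
C₁ = κ₁ε₀A/d₁ = 3.06 × 8.85×10⁻¹² × 4.27×10⁻³ / 2.32×10⁻⁵ = 4.99×10⁻⁹ F.
C₂ = κ₂ε₀A/d₂ = 20.4 × 8.85×10⁻¹² × 4.27×10⁻³ / 6.49×10⁻⁵ = 1.19×10⁻⁸ F.
C = (1/C₁ + 1/C₂)⁻¹ = 3.51×10⁻⁹ F.
Q = CV = 3.51×10⁻⁹ × 2380 = 8.36×10⁻⁶ C.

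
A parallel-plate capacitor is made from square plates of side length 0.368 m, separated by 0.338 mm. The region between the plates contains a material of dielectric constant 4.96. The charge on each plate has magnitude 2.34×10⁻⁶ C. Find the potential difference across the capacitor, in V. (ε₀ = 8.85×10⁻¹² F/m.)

133 V

A = (0.368 m)² = 0.135 m².
C = κε₀A/d = 4.96 × 8.85×10⁻¹² × 0.135 / 3.38×10⁻⁴ = 1.76×10⁻⁸ F.
V = Q/C = 2.34×10⁻⁶ / 1.76×10⁻⁸ = 1.33×10² V.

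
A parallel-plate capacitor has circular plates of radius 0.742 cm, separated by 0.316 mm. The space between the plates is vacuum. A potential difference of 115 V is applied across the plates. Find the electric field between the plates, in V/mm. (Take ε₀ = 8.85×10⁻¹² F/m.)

E ≈ 364 V/mm

E = V/d = 115 / 3.16×10⁻⁴ = 3.64×10⁵ V/m.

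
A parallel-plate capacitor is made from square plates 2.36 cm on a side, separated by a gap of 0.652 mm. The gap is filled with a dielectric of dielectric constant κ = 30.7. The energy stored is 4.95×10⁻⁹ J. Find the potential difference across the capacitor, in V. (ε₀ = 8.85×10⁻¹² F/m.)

A = (2.36 cm)² = 5.57×10⁻⁴ m².
C = κε₀A/d = 30.7 × 8.85×10⁻¹² × 5.57×10⁻⁴ / 6.52×10⁻⁴ = 2.32×10⁻¹⁰ F.
V = √(2U/C) = √(2 × 4.95×10⁻⁹ / 2.32×10⁻¹⁰) = 6.53 V.

6.53 V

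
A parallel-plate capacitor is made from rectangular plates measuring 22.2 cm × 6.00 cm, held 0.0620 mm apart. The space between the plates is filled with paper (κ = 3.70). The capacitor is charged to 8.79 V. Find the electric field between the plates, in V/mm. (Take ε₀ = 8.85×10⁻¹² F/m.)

E = V/d = 8.79 / 6.20×10⁻⁵ = 1.42×10⁵ V/m.

E ≈ 142 V/mm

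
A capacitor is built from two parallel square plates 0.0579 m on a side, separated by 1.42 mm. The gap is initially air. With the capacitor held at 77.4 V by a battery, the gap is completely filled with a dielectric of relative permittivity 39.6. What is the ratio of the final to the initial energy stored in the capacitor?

U₂/U₁ ≈ 39.6

Battery connected ⇒ V is held fixed.
C₂ = 39.6 C₁ and U = ½CV², so U₂/U₁ = C₂/C₁ = 39.6.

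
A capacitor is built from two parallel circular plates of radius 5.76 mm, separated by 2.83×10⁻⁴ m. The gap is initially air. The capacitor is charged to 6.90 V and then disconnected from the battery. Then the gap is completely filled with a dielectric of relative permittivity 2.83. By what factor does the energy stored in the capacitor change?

Isolated ⇒ Q is held fixed.
C₂ = 2.83 C₁ and U = Q²/(2C), so U₂/U₁ = C₁/C₂ = 0.353.

U₂/U₁ ≈ 0.353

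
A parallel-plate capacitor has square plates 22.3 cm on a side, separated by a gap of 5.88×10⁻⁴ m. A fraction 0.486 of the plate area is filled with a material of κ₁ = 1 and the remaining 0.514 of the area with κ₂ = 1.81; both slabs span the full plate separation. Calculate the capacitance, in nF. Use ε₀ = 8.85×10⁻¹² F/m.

A = (22.3 cm)² = 4.97×10⁻² m².
Side-by-side slabs ⇒ two capacitors in parallel, each spanning the full gap.
C₁ = κ₁ε₀A₁/d = 1.00 × 8.85×10⁻¹² × 2.42×10⁻² / 5.88×10⁻⁴ = 3.64×10⁻¹⁰ F.
C₂ = κ₂ε₀A₂/d = 1.81 × 8.85×10⁻¹² × 2.56×10⁻² / 5.88×10⁻⁴ = 6.96×10⁻¹⁰ F.
C = C₁ + C₂ = 1.06×10⁻⁹ F.

1.06 nF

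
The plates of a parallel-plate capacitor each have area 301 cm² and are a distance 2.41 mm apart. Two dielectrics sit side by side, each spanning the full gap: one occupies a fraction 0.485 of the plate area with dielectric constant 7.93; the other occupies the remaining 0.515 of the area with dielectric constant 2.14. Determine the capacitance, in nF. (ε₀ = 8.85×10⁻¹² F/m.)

A = 301 cm² = 3.01×10⁻² m².
Side-by-side slabs ⇒ two capacitors in parallel, each spanning the full gap.
C₁ = κ₁ε₀A₁/d = 7.93 × 8.85×10⁻¹² × 1.46×10⁻² / 2.41×10⁻³ = 4.25×10⁻¹⁰ F.
C₂ = κ₂ε₀A₂/d = 2.14 × 8.85×10⁻¹² × 1.55×10⁻² / 2.41×10⁻³ = 1.22×10⁻¹⁰ F.
C = C₁ + C₂ = 5.47×10⁻¹⁰ F.

C ≈ 0.547 nF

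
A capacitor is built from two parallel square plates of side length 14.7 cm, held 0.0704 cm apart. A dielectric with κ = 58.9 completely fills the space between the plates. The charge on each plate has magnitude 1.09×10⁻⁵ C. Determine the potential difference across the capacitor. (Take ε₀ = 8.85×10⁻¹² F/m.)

0.681 kV

A = (14.7 cm)² = 2.16×10⁻² m².
C = κε₀A/d = 58.9 × 8.85×10⁻¹² × 2.16×10⁻² / 7.04×10⁻⁴ = 1.60×10⁻⁸ F.
V = Q/C = 1.09×10⁻⁵ / 1.60×10⁻⁸ = 6.81×10² V.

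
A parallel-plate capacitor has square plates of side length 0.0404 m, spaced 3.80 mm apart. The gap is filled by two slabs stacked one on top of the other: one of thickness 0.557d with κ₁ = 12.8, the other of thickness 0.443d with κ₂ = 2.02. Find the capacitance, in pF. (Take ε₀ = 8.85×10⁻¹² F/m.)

C ≈ 14.5 pF

A = (0.0404 m)² = 1.63×10⁻³ m².
Stacked slabs ⇒ two capacitors in series, each with the full plate area.
C₁ = κ₁ε₀A/d₁ = 12.8 × 8.85×10⁻¹² × 1.63×10⁻³ / 2.12×10⁻³ = 8.74×10⁻¹¹ F.
C₂ = κ₂ε₀A/d₂ = 2.02 × 8.85×10⁻¹² × 1.63×10⁻³ / 1.68×10⁻³ = 1.73×10⁻¹¹ F.
C = (1/C₁ + 1/C₂)⁻¹ = 1.45×10⁻¹¹ F.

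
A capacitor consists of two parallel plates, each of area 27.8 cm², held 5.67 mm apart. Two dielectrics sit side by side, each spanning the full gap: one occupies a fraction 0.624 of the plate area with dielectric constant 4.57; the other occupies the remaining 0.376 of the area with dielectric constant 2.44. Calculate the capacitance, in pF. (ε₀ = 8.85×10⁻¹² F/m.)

A = 27.8 cm² = 2.78×10⁻³ m².
Side-by-side slabs ⇒ two capacitors in parallel, each spanning the full gap.
C₁ = κ₁ε₀A₁/d = 4.57 × 8.85×10⁻¹² × 1.73×10⁻³ / 5.67×10⁻³ = 1.24×10⁻¹¹ F.
C₂ = κ₂ε₀A₂/d = 2.44 × 8.85×10⁻¹² × 1.05×10⁻³ / 5.67×10⁻³ = 3.98×10⁻¹² F.
C = C₁ + C₂ = 1.64×10⁻¹¹ F.

C ≈ 16.4 pF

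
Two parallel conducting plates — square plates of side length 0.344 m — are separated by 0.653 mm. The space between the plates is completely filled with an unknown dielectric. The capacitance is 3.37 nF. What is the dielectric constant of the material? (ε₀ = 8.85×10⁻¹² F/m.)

A = (0.344 m)² = 0.118 m².
κ = Cd/(ε₀A) = 3.37×10⁻⁹ × 6.53×10⁻⁴ / (8.85×10⁻¹² × 0.118) = 2.10.

2.10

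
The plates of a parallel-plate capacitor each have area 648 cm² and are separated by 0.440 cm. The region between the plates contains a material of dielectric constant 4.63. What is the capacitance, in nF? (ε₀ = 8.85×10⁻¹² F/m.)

0.603 nF

A = 648 cm² = 6.48×10⁻² m².
C = κε₀A/d = 4.63 × 8.85×10⁻¹² × 6.48×10⁻² / 4.40×10⁻³ = 6.03×10⁻¹⁰ F.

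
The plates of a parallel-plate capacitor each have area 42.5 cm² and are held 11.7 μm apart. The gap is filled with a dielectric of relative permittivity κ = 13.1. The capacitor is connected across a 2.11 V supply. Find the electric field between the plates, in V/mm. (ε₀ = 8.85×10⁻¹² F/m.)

E = V/d = 2.11 / 1.17×10⁻⁵ = 1.80×10⁵ V/m.

E ≈ 180 V/mm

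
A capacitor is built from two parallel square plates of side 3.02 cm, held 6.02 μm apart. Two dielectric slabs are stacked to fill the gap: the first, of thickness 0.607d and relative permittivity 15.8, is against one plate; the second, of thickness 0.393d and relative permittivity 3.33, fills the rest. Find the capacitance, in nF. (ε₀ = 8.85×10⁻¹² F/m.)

A = (3.02 cm)² = 9.12×10⁻⁴ m².
Stacked slabs ⇒ two capacitors in series, each with the full plate area.
C₁ = κ₁ε₀A/d₁ = 15.8 × 8.85×10⁻¹² × 9.12×10⁻⁴ / 3.65×10⁻⁶ = 3.49×10⁻⁸ F.
C₂ = κ₂ε₀A/d₂ = 3.33 × 8.85×10⁻¹² × 9.12×10⁻⁴ / 2.37×10⁻⁶ = 1.14×10⁻⁸ F.
C = (1/C₁ + 1/C₂)⁻¹ = 8.57×10⁻⁹ F.

8.57 nF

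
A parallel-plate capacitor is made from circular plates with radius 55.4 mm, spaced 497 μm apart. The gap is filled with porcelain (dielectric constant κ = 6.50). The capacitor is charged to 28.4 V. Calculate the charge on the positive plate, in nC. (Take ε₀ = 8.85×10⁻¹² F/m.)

Q ≈ 31.7 nC

A = π(55.4 mm)² = 9.64×10⁻³ m².
C = κε₀A/d = 6.50 × 8.85×10⁻¹² × 9.64×10⁻³ / 4.97×10⁻⁴ = 1.12×10⁻⁹ F.
Q = CV = 1.12×10⁻⁹ × 28.4 = 3.17×10⁻⁸ C.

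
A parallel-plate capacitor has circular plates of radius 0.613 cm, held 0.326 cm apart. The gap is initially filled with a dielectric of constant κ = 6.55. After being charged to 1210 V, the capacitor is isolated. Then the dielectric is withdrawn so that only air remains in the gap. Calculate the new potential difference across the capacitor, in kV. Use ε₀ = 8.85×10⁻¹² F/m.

V ≈ 7.93 kV

A = π(0.613 cm)² = 1.18×10⁻⁴ m².
Initially C₁ = κε₀A/d = 6.55 × 8.85×10⁻¹² × 1.18×10⁻⁴ / 3.26×10⁻³ = 2.10×10⁻¹² F.
V₁ = 1.21×10³ V.
Isolated ⇒ Q is held fixed. C₂ = 0.153 C₁ and V = Q/C, so V₂/V₁ = C₁/C₂ = 6.55.
V₂ = 6.55 × 1.21×10³ = 7.93×10³ V.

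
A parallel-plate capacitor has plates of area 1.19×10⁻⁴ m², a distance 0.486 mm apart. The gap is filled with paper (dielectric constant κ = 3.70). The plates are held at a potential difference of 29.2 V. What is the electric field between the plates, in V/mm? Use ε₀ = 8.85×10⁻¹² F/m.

E ≈ 60.1 V/mm

E = V/d = 29.2 / 4.86×10⁻⁴ = 6.01×10⁴ V/m.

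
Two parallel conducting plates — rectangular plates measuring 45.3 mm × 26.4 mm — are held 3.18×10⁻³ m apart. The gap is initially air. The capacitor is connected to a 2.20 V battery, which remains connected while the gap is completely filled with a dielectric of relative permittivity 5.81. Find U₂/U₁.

U₂/U₁ ≈ 5.81

Battery connected ⇒ V is held fixed.
C₂ = 5.81 C₁ and U = ½CV², so U₂/U₁ = C₂/C₁ = 5.81.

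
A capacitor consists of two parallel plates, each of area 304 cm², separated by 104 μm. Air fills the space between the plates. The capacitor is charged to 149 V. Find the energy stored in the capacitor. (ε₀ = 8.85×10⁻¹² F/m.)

A = 304 cm² = 3.04×10⁻² m².
C = ε₀A/d = 8.85×10⁻¹² × 3.04×10⁻² / 1.04×10⁻⁴ = 2.59×10⁻⁹ F.
U = ½CV² = ½ × 2.59×10⁻⁹ × (149)² = 2.87×10⁻⁵ J.

U ≈ 28.7 μJ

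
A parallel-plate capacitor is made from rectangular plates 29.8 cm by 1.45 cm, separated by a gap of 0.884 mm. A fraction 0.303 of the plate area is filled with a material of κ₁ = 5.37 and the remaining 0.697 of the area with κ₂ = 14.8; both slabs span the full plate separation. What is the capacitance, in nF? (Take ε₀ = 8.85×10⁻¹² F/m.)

0.517 nF

A = 29.8 × 1.45 cm² = 4.32×10⁻³ m².
Side-by-side slabs ⇒ two capacitors in parallel, each spanning the full gap.
C₁ = κ₁ε₀A₁/d = 5.37 × 8.85×10⁻¹² × 1.31×10⁻³ / 8.84×10⁻⁴ = 7.04×10⁻¹¹ F.
C₂ = κ₂ε₀A₂/d = 14.8 × 8.85×10⁻¹² × 3.01×10⁻³ / 8.84×10⁻⁴ = 4.46×10⁻¹⁰ F.
C = C₁ + C₂ = 5.17×10⁻¹⁰ F.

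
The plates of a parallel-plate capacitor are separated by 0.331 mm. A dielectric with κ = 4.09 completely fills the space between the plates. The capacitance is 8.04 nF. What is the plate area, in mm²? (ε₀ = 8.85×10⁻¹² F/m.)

7.35×10⁴ mm²

A = Cd/(κε₀) = 8.04×10⁻⁹ × 3.31×10⁻⁴ / (4.09 × 8.85×10⁻¹²) = 7.35×10⁻² m².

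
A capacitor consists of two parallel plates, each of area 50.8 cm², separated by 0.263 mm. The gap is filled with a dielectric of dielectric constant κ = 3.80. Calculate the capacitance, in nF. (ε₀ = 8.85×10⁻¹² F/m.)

A = 50.8 cm² = 5.08×10⁻³ m².
C = κε₀A/d = 3.80 × 8.85×10⁻¹² × 5.08×10⁻³ / 2.63×10⁻⁴ = 6.50×10⁻¹⁰ F.

C ≈ 0.650 nF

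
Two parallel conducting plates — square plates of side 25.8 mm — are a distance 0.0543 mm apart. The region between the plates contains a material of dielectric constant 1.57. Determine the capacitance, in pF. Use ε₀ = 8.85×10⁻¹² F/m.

A = (25.8 mm)² = 6.66×10⁻⁴ m².
C = κε₀A/d = 1.57 × 8.85×10⁻¹² × 6.66×10⁻⁴ / 5.43×10⁻⁵ = 1.70×10⁻¹⁰ F.

C ≈ 170 pF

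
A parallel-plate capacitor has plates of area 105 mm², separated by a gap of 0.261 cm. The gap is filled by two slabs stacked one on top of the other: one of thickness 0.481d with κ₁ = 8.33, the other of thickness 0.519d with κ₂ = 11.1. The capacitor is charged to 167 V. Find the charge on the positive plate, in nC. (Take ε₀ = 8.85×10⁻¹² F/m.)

0.569 nC

A = 105 mm² = 1.05×10⁻⁴ m².
Stacked slabs ⇒ two capacitors in series, each with the full plate area.
C₁ = κ₁ε₀A/d₁ = 8.33 × 8.85×10⁻¹² × 1.05×10⁻⁴ / 1.26×10⁻³ = 6.17×10⁻¹² F.
C₂ = κ₂ε₀A/d₂ = 11.1 × 8.85×10⁻¹² × 1.05×10⁻⁴ / 1.35×10⁻³ = 7.61×10⁻¹² F.
C = (1/C₁ + 1/C₂)⁻¹ = 3.41×10⁻¹² F.
Q = CV = 3.41×10⁻¹² × 167 = 5.69×10⁻¹⁰ C.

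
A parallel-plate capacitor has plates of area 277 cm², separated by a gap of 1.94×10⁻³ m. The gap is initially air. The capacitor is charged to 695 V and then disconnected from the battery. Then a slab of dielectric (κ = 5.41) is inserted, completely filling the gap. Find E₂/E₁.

0.185

Isolated ⇒ Q is held fixed.
V₂ = Q/C₂ = V₁/5.41; E = V/d, so E₂/E₁ = (V₂/V₁)(d₁/d₂) = 0.185.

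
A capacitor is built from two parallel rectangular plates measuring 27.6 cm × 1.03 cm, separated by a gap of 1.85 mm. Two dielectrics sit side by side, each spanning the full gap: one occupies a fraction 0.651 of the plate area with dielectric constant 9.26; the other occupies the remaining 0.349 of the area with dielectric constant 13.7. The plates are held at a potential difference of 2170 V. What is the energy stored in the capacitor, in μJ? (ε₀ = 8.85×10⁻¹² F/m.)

346 μJ

A = 27.6 × 1.03 cm² = 2.84×10⁻³ m².
Side-by-side slabs ⇒ two capacitors in parallel, each spanning the full gap.
C₁ = κ₁ε₀A₁/d = 9.26 × 8.85×10⁻¹² × 1.85×10⁻³ / 1.85×10⁻³ = 8.20×10⁻¹¹ F.
C₂ = κ₂ε₀A₂/d = 13.7 × 8.85×10⁻¹² × 9.92×10⁻⁴ / 1.85×10⁻³ = 6.50×10⁻¹¹ F.
C = C₁ + C₂ = 1.47×10⁻¹⁰ F.
U = ½CV² = ½ × 1.47×10⁻¹⁰ × (2170)² = 3.46×10⁻⁴ J.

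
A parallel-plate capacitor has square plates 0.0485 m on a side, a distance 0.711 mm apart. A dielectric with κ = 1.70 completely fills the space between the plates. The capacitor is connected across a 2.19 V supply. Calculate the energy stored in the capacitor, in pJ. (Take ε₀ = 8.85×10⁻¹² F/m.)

A = (0.0485 m)² = 2.35×10⁻³ m².
C = κε₀A/d = 1.70 × 8.85×10⁻¹² × 2.35×10⁻³ / 7.11×10⁻⁴ = 4.98×10⁻¹¹ F.
U = ½CV² = ½ × 4.98×10⁻¹¹ × (2.19)² = 1.19×10⁻¹⁰ J.

U ≈ 119 pJ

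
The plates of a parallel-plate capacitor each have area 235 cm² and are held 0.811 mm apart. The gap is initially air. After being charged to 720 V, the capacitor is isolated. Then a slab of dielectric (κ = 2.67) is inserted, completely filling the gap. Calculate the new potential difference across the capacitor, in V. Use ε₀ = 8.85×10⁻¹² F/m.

A = 235 cm² = 2.35×10⁻² m².
Initially C₁ = ε₀A/d = 8.85×10⁻¹² × 2.35×10⁻² / 8.11×10⁻⁴ = 2.56×10⁻¹⁰ F.
V₁ = 7.20×10² V.
Isolated ⇒ Q is held fixed. C₂ = 2.67 C₁ and V = Q/C, so V₂/V₁ = C₁/C₂ = 0.375.
V₂ = 0.375 × 7.20×10² = 2.70×10² V.

270 V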